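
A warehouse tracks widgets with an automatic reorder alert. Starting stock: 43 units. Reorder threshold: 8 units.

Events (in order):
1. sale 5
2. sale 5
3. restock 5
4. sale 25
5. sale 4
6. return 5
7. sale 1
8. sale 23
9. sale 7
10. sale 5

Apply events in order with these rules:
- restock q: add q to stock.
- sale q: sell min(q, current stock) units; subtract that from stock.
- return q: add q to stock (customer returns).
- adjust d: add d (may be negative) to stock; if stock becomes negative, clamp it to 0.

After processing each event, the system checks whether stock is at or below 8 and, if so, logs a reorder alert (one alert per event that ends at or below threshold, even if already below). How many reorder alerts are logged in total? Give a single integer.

Answer: 3

Derivation:
Processing events:
Start: stock = 43
  Event 1 (sale 5): sell min(5,43)=5. stock: 43 - 5 = 38. total_sold = 5
  Event 2 (sale 5): sell min(5,38)=5. stock: 38 - 5 = 33. total_sold = 10
  Event 3 (restock 5): 33 + 5 = 38
  Event 4 (sale 25): sell min(25,38)=25. stock: 38 - 25 = 13. total_sold = 35
  Event 5 (sale 4): sell min(4,13)=4. stock: 13 - 4 = 9. total_sold = 39
  Event 6 (return 5): 9 + 5 = 14
  Event 7 (sale 1): sell min(1,14)=1. stock: 14 - 1 = 13. total_sold = 40
  Event 8 (sale 23): sell min(23,13)=13. stock: 13 - 13 = 0. total_sold = 53
  Event 9 (sale 7): sell min(7,0)=0. stock: 0 - 0 = 0. total_sold = 53
  Event 10 (sale 5): sell min(5,0)=0. stock: 0 - 0 = 0. total_sold = 53
Final: stock = 0, total_sold = 53

Checking against threshold 8:
  After event 1: stock=38 > 8
  After event 2: stock=33 > 8
  After event 3: stock=38 > 8
  After event 4: stock=13 > 8
  After event 5: stock=9 > 8
  After event 6: stock=14 > 8
  After event 7: stock=13 > 8
  After event 8: stock=0 <= 8 -> ALERT
  After event 9: stock=0 <= 8 -> ALERT
  After event 10: stock=0 <= 8 -> ALERT
Alert events: [8, 9, 10]. Count = 3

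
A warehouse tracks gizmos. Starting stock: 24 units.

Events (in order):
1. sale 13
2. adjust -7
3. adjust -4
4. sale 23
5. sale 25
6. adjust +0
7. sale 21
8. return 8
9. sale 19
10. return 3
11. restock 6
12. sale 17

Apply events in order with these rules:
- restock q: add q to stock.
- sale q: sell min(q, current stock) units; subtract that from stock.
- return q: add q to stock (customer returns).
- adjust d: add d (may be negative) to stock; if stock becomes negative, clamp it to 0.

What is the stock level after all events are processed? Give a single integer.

Answer: 0

Derivation:
Processing events:
Start: stock = 24
  Event 1 (sale 13): sell min(13,24)=13. stock: 24 - 13 = 11. total_sold = 13
  Event 2 (adjust -7): 11 + -7 = 4
  Event 3 (adjust -4): 4 + -4 = 0
  Event 4 (sale 23): sell min(23,0)=0. stock: 0 - 0 = 0. total_sold = 13
  Event 5 (sale 25): sell min(25,0)=0. stock: 0 - 0 = 0. total_sold = 13
  Event 6 (adjust +0): 0 + 0 = 0
  Event 7 (sale 21): sell min(21,0)=0. stock: 0 - 0 = 0. total_sold = 13
  Event 8 (return 8): 0 + 8 = 8
  Event 9 (sale 19): sell min(19,8)=8. stock: 8 - 8 = 0. total_sold = 21
  Event 10 (return 3): 0 + 3 = 3
  Event 11 (restock 6): 3 + 6 = 9
  Event 12 (sale 17): sell min(17,9)=9. stock: 9 - 9 = 0. total_sold = 30
Final: stock = 0, total_sold = 30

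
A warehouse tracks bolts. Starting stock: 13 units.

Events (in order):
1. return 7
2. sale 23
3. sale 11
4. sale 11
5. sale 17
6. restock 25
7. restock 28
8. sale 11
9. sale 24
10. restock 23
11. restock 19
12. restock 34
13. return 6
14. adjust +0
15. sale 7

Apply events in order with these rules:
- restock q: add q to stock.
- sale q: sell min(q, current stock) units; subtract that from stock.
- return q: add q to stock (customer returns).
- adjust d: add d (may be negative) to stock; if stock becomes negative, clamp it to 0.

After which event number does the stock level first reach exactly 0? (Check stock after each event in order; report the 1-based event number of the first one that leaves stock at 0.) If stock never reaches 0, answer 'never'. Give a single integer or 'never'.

Processing events:
Start: stock = 13
  Event 1 (return 7): 13 + 7 = 20
  Event 2 (sale 23): sell min(23,20)=20. stock: 20 - 20 = 0. total_sold = 20
  Event 3 (sale 11): sell min(11,0)=0. stock: 0 - 0 = 0. total_sold = 20
  Event 4 (sale 11): sell min(11,0)=0. stock: 0 - 0 = 0. total_sold = 20
  Event 5 (sale 17): sell min(17,0)=0. stock: 0 - 0 = 0. total_sold = 20
  Event 6 (restock 25): 0 + 25 = 25
  Event 7 (restock 28): 25 + 28 = 53
  Event 8 (sale 11): sell min(11,53)=11. stock: 53 - 11 = 42. total_sold = 31
  Event 9 (sale 24): sell min(24,42)=24. stock: 42 - 24 = 18. total_sold = 55
  Event 10 (restock 23): 18 + 23 = 41
  Event 11 (restock 19): 41 + 19 = 60
  Event 12 (restock 34): 60 + 34 = 94
  Event 13 (return 6): 94 + 6 = 100
  Event 14 (adjust +0): 100 + 0 = 100
  Event 15 (sale 7): sell min(7,100)=7. stock: 100 - 7 = 93. total_sold = 62
Final: stock = 93, total_sold = 62

First zero at event 2.

Answer: 2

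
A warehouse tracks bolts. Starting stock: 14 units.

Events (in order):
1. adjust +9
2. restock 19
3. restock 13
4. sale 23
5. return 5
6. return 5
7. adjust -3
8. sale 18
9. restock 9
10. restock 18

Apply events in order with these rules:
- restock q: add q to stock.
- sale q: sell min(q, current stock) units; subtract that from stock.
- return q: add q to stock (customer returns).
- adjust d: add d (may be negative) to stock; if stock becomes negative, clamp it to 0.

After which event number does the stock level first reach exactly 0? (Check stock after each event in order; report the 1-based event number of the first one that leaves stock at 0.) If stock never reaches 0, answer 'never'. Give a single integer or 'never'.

Answer: never

Derivation:
Processing events:
Start: stock = 14
  Event 1 (adjust +9): 14 + 9 = 23
  Event 2 (restock 19): 23 + 19 = 42
  Event 3 (restock 13): 42 + 13 = 55
  Event 4 (sale 23): sell min(23,55)=23. stock: 55 - 23 = 32. total_sold = 23
  Event 5 (return 5): 32 + 5 = 37
  Event 6 (return 5): 37 + 5 = 42
  Event 7 (adjust -3): 42 + -3 = 39
  Event 8 (sale 18): sell min(18,39)=18. stock: 39 - 18 = 21. total_sold = 41
  Event 9 (restock 9): 21 + 9 = 30
  Event 10 (restock 18): 30 + 18 = 48
Final: stock = 48, total_sold = 41

Stock never reaches 0.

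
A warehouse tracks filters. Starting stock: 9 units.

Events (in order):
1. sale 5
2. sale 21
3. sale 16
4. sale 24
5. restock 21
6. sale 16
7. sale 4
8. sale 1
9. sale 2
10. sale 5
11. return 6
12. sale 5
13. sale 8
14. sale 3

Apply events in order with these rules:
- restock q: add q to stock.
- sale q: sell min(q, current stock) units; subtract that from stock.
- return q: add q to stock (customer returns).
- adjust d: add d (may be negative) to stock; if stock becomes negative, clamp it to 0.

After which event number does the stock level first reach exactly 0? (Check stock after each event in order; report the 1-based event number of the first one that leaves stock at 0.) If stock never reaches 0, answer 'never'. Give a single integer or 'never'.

Answer: 2

Derivation:
Processing events:
Start: stock = 9
  Event 1 (sale 5): sell min(5,9)=5. stock: 9 - 5 = 4. total_sold = 5
  Event 2 (sale 21): sell min(21,4)=4. stock: 4 - 4 = 0. total_sold = 9
  Event 3 (sale 16): sell min(16,0)=0. stock: 0 - 0 = 0. total_sold = 9
  Event 4 (sale 24): sell min(24,0)=0. stock: 0 - 0 = 0. total_sold = 9
  Event 5 (restock 21): 0 + 21 = 21
  Event 6 (sale 16): sell min(16,21)=16. stock: 21 - 16 = 5. total_sold = 25
  Event 7 (sale 4): sell min(4,5)=4. stock: 5 - 4 = 1. total_sold = 29
  Event 8 (sale 1): sell min(1,1)=1. stock: 1 - 1 = 0. total_sold = 30
  Event 9 (sale 2): sell min(2,0)=0. stock: 0 - 0 = 0. total_sold = 30
  Event 10 (sale 5): sell min(5,0)=0. stock: 0 - 0 = 0. total_sold = 30
  Event 11 (return 6): 0 + 6 = 6
  Event 12 (sale 5): sell min(5,6)=5. stock: 6 - 5 = 1. total_sold = 35
  Event 13 (sale 8): sell min(8,1)=1. stock: 1 - 1 = 0. total_sold = 36
  Event 14 (sale 3): sell min(3,0)=0. stock: 0 - 0 = 0. total_sold = 36
Final: stock = 0, total_sold = 36

First zero at event 2.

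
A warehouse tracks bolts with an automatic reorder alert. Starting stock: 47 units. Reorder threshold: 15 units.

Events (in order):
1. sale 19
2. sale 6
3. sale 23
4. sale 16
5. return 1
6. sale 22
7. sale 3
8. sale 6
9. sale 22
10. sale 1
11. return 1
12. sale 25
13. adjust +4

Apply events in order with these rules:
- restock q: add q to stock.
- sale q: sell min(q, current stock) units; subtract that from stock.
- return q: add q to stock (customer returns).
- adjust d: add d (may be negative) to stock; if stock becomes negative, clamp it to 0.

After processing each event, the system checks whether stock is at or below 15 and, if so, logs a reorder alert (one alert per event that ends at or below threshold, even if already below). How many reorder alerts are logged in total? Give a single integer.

Answer: 11

Derivation:
Processing events:
Start: stock = 47
  Event 1 (sale 19): sell min(19,47)=19. stock: 47 - 19 = 28. total_sold = 19
  Event 2 (sale 6): sell min(6,28)=6. stock: 28 - 6 = 22. total_sold = 25
  Event 3 (sale 23): sell min(23,22)=22. stock: 22 - 22 = 0. total_sold = 47
  Event 4 (sale 16): sell min(16,0)=0. stock: 0 - 0 = 0. total_sold = 47
  Event 5 (return 1): 0 + 1 = 1
  Event 6 (sale 22): sell min(22,1)=1. stock: 1 - 1 = 0. total_sold = 48
  Event 7 (sale 3): sell min(3,0)=0. stock: 0 - 0 = 0. total_sold = 48
  Event 8 (sale 6): sell min(6,0)=0. stock: 0 - 0 = 0. total_sold = 48
  Event 9 (sale 22): sell min(22,0)=0. stock: 0 - 0 = 0. total_sold = 48
  Event 10 (sale 1): sell min(1,0)=0. stock: 0 - 0 = 0. total_sold = 48
  Event 11 (return 1): 0 + 1 = 1
  Event 12 (sale 25): sell min(25,1)=1. stock: 1 - 1 = 0. total_sold = 49
  Event 13 (adjust +4): 0 + 4 = 4
Final: stock = 4, total_sold = 49

Checking against threshold 15:
  After event 1: stock=28 > 15
  After event 2: stock=22 > 15
  After event 3: stock=0 <= 15 -> ALERT
  After event 4: stock=0 <= 15 -> ALERT
  After event 5: stock=1 <= 15 -> ALERT
  After event 6: stock=0 <= 15 -> ALERT
  After event 7: stock=0 <= 15 -> ALERT
  After event 8: stock=0 <= 15 -> ALERT
  After event 9: stock=0 <= 15 -> ALERT
  After event 10: stock=0 <= 15 -> ALERT
  After event 11: stock=1 <= 15 -> ALERT
  After event 12: stock=0 <= 15 -> ALERT
  After event 13: stock=4 <= 15 -> ALERT
Alert events: [3, 4, 5, 6, 7, 8, 9, 10, 11, 12, 13]. Count = 11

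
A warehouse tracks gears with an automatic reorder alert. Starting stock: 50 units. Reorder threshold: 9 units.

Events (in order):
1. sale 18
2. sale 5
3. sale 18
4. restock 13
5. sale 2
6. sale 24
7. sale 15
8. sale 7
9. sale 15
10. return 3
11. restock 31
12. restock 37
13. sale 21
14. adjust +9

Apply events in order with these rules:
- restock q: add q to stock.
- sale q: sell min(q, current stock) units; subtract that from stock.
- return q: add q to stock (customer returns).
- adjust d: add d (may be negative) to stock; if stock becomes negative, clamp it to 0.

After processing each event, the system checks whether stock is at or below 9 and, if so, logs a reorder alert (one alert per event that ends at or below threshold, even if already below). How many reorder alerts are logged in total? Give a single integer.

Processing events:
Start: stock = 50
  Event 1 (sale 18): sell min(18,50)=18. stock: 50 - 18 = 32. total_sold = 18
  Event 2 (sale 5): sell min(5,32)=5. stock: 32 - 5 = 27. total_sold = 23
  Event 3 (sale 18): sell min(18,27)=18. stock: 27 - 18 = 9. total_sold = 41
  Event 4 (restock 13): 9 + 13 = 22
  Event 5 (sale 2): sell min(2,22)=2. stock: 22 - 2 = 20. total_sold = 43
  Event 6 (sale 24): sell min(24,20)=20. stock: 20 - 20 = 0. total_sold = 63
  Event 7 (sale 15): sell min(15,0)=0. stock: 0 - 0 = 0. total_sold = 63
  Event 8 (sale 7): sell min(7,0)=0. stock: 0 - 0 = 0. total_sold = 63
  Event 9 (sale 15): sell min(15,0)=0. stock: 0 - 0 = 0. total_sold = 63
  Event 10 (return 3): 0 + 3 = 3
  Event 11 (restock 31): 3 + 31 = 34
  Event 12 (restock 37): 34 + 37 = 71
  Event 13 (sale 21): sell min(21,71)=21. stock: 71 - 21 = 50. total_sold = 84
  Event 14 (adjust +9): 50 + 9 = 59
Final: stock = 59, total_sold = 84

Checking against threshold 9:
  After event 1: stock=32 > 9
  After event 2: stock=27 > 9
  After event 3: stock=9 <= 9 -> ALERT
  After event 4: stock=22 > 9
  After event 5: stock=20 > 9
  After event 6: stock=0 <= 9 -> ALERT
  After event 7: stock=0 <= 9 -> ALERT
  After event 8: stock=0 <= 9 -> ALERT
  After event 9: stock=0 <= 9 -> ALERT
  After event 10: stock=3 <= 9 -> ALERT
  After event 11: stock=34 > 9
  After event 12: stock=71 > 9
  After event 13: stock=50 > 9
  After event 14: stock=59 > 9
Alert events: [3, 6, 7, 8, 9, 10]. Count = 6

Answer: 6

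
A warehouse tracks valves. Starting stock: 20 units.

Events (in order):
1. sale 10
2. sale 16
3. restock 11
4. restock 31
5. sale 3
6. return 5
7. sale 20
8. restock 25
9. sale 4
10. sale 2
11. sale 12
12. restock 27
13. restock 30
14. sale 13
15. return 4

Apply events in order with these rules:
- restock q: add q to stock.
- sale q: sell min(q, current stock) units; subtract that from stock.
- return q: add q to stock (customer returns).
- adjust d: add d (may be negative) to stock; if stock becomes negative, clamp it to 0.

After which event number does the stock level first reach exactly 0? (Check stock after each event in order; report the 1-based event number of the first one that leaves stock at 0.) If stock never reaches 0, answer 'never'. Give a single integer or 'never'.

Processing events:
Start: stock = 20
  Event 1 (sale 10): sell min(10,20)=10. stock: 20 - 10 = 10. total_sold = 10
  Event 2 (sale 16): sell min(16,10)=10. stock: 10 - 10 = 0. total_sold = 20
  Event 3 (restock 11): 0 + 11 = 11
  Event 4 (restock 31): 11 + 31 = 42
  Event 5 (sale 3): sell min(3,42)=3. stock: 42 - 3 = 39. total_sold = 23
  Event 6 (return 5): 39 + 5 = 44
  Event 7 (sale 20): sell min(20,44)=20. stock: 44 - 20 = 24. total_sold = 43
  Event 8 (restock 25): 24 + 25 = 49
  Event 9 (sale 4): sell min(4,49)=4. stock: 49 - 4 = 45. total_sold = 47
  Event 10 (sale 2): sell min(2,45)=2. stock: 45 - 2 = 43. total_sold = 49
  Event 11 (sale 12): sell min(12,43)=12. stock: 43 - 12 = 31. total_sold = 61
  Event 12 (restock 27): 31 + 27 = 58
  Event 13 (restock 30): 58 + 30 = 88
  Event 14 (sale 13): sell min(13,88)=13. stock: 88 - 13 = 75. total_sold = 74
  Event 15 (return 4): 75 + 4 = 79
Final: stock = 79, total_sold = 74

First zero at event 2.

Answer: 2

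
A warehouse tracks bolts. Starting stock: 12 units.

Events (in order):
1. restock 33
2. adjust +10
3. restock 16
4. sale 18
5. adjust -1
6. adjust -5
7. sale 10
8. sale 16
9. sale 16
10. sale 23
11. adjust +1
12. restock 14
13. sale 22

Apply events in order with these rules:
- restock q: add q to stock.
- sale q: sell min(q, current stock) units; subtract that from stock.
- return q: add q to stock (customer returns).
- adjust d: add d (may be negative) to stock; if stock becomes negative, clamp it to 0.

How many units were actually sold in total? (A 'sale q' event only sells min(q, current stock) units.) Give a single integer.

Answer: 80

Derivation:
Processing events:
Start: stock = 12
  Event 1 (restock 33): 12 + 33 = 45
  Event 2 (adjust +10): 45 + 10 = 55
  Event 3 (restock 16): 55 + 16 = 71
  Event 4 (sale 18): sell min(18,71)=18. stock: 71 - 18 = 53. total_sold = 18
  Event 5 (adjust -1): 53 + -1 = 52
  Event 6 (adjust -5): 52 + -5 = 47
  Event 7 (sale 10): sell min(10,47)=10. stock: 47 - 10 = 37. total_sold = 28
  Event 8 (sale 16): sell min(16,37)=16. stock: 37 - 16 = 21. total_sold = 44
  Event 9 (sale 16): sell min(16,21)=16. stock: 21 - 16 = 5. total_sold = 60
  Event 10 (sale 23): sell min(23,5)=5. stock: 5 - 5 = 0. total_sold = 65
  Event 11 (adjust +1): 0 + 1 = 1
  Event 12 (restock 14): 1 + 14 = 15
  Event 13 (sale 22): sell min(22,15)=15. stock: 15 - 15 = 0. total_sold = 80
Final: stock = 0, total_sold = 80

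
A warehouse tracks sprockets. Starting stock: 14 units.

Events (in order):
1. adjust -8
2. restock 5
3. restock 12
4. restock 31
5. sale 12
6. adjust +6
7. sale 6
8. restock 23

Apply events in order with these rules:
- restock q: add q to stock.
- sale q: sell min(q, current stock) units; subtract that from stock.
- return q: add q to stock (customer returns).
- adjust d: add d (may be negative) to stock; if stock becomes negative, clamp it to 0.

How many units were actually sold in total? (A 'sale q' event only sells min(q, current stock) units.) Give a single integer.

Answer: 18

Derivation:
Processing events:
Start: stock = 14
  Event 1 (adjust -8): 14 + -8 = 6
  Event 2 (restock 5): 6 + 5 = 11
  Event 3 (restock 12): 11 + 12 = 23
  Event 4 (restock 31): 23 + 31 = 54
  Event 5 (sale 12): sell min(12,54)=12. stock: 54 - 12 = 42. total_sold = 12
  Event 6 (adjust +6): 42 + 6 = 48
  Event 7 (sale 6): sell min(6,48)=6. stock: 48 - 6 = 42. total_sold = 18
  Event 8 (restock 23): 42 + 23 = 65
Final: stock = 65, total_sold = 18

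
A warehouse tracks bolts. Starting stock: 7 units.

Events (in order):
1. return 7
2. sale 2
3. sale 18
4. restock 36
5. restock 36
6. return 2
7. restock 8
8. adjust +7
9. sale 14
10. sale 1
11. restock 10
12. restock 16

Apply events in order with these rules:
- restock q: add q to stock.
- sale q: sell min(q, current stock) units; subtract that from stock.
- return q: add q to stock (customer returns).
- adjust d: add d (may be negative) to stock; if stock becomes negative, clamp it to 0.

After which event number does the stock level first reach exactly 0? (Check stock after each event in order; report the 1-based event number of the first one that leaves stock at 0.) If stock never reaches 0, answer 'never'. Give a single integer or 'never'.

Processing events:
Start: stock = 7
  Event 1 (return 7): 7 + 7 = 14
  Event 2 (sale 2): sell min(2,14)=2. stock: 14 - 2 = 12. total_sold = 2
  Event 3 (sale 18): sell min(18,12)=12. stock: 12 - 12 = 0. total_sold = 14
  Event 4 (restock 36): 0 + 36 = 36
  Event 5 (restock 36): 36 + 36 = 72
  Event 6 (return 2): 72 + 2 = 74
  Event 7 (restock 8): 74 + 8 = 82
  Event 8 (adjust +7): 82 + 7 = 89
  Event 9 (sale 14): sell min(14,89)=14. stock: 89 - 14 = 75. total_sold = 28
  Event 10 (sale 1): sell min(1,75)=1. stock: 75 - 1 = 74. total_sold = 29
  Event 11 (restock 10): 74 + 10 = 84
  Event 12 (restock 16): 84 + 16 = 100
Final: stock = 100, total_sold = 29

First zero at event 3.

Answer: 3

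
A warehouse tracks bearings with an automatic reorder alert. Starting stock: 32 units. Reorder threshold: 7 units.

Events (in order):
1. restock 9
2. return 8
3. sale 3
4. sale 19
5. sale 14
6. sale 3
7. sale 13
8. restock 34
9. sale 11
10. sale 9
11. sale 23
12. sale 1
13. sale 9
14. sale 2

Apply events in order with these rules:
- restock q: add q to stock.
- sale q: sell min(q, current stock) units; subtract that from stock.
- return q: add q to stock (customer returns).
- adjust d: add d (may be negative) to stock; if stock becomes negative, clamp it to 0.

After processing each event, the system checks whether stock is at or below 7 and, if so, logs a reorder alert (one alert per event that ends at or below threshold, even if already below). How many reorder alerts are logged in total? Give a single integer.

Processing events:
Start: stock = 32
  Event 1 (restock 9): 32 + 9 = 41
  Event 2 (return 8): 41 + 8 = 49
  Event 3 (sale 3): sell min(3,49)=3. stock: 49 - 3 = 46. total_sold = 3
  Event 4 (sale 19): sell min(19,46)=19. stock: 46 - 19 = 27. total_sold = 22
  Event 5 (sale 14): sell min(14,27)=14. stock: 27 - 14 = 13. total_sold = 36
  Event 6 (sale 3): sell min(3,13)=3. stock: 13 - 3 = 10. total_sold = 39
  Event 7 (sale 13): sell min(13,10)=10. stock: 10 - 10 = 0. total_sold = 49
  Event 8 (restock 34): 0 + 34 = 34
  Event 9 (sale 11): sell min(11,34)=11. stock: 34 - 11 = 23. total_sold = 60
  Event 10 (sale 9): sell min(9,23)=9. stock: 23 - 9 = 14. total_sold = 69
  Event 11 (sale 23): sell min(23,14)=14. stock: 14 - 14 = 0. total_sold = 83
  Event 12 (sale 1): sell min(1,0)=0. stock: 0 - 0 = 0. total_sold = 83
  Event 13 (sale 9): sell min(9,0)=0. stock: 0 - 0 = 0. total_sold = 83
  Event 14 (sale 2): sell min(2,0)=0. stock: 0 - 0 = 0. total_sold = 83
Final: stock = 0, total_sold = 83

Checking against threshold 7:
  After event 1: stock=41 > 7
  After event 2: stock=49 > 7
  After event 3: stock=46 > 7
  After event 4: stock=27 > 7
  After event 5: stock=13 > 7
  After event 6: stock=10 > 7
  After event 7: stock=0 <= 7 -> ALERT
  After event 8: stock=34 > 7
  After event 9: stock=23 > 7
  After event 10: stock=14 > 7
  After event 11: stock=0 <= 7 -> ALERT
  After event 12: stock=0 <= 7 -> ALERT
  After event 13: stock=0 <= 7 -> ALERT
  After event 14: stock=0 <= 7 -> ALERT
Alert events: [7, 11, 12, 13, 14]. Count = 5

Answer: 5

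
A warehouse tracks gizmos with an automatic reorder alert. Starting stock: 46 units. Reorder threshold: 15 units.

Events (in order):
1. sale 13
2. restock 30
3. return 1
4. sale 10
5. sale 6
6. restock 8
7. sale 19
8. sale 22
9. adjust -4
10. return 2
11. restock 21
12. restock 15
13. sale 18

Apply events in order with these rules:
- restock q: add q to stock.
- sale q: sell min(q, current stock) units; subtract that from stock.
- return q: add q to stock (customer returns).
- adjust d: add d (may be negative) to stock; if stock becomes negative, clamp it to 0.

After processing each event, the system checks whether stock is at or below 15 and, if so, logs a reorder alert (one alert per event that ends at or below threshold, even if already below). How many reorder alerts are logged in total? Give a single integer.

Answer: 3

Derivation:
Processing events:
Start: stock = 46
  Event 1 (sale 13): sell min(13,46)=13. stock: 46 - 13 = 33. total_sold = 13
  Event 2 (restock 30): 33 + 30 = 63
  Event 3 (return 1): 63 + 1 = 64
  Event 4 (sale 10): sell min(10,64)=10. stock: 64 - 10 = 54. total_sold = 23
  Event 5 (sale 6): sell min(6,54)=6. stock: 54 - 6 = 48. total_sold = 29
  Event 6 (restock 8): 48 + 8 = 56
  Event 7 (sale 19): sell min(19,56)=19. stock: 56 - 19 = 37. total_sold = 48
  Event 8 (sale 22): sell min(22,37)=22. stock: 37 - 22 = 15. total_sold = 70
  Event 9 (adjust -4): 15 + -4 = 11
  Event 10 (return 2): 11 + 2 = 13
  Event 11 (restock 21): 13 + 21 = 34
  Event 12 (restock 15): 34 + 15 = 49
  Event 13 (sale 18): sell min(18,49)=18. stock: 49 - 18 = 31. total_sold = 88
Final: stock = 31, total_sold = 88

Checking against threshold 15:
  After event 1: stock=33 > 15
  After event 2: stock=63 > 15
  After event 3: stock=64 > 15
  After event 4: stock=54 > 15
  After event 5: stock=48 > 15
  After event 6: stock=56 > 15
  After event 7: stock=37 > 15
  After event 8: stock=15 <= 15 -> ALERT
  After event 9: stock=11 <= 15 -> ALERT
  After event 10: stock=13 <= 15 -> ALERT
  After event 11: stock=34 > 15
  After event 12: stock=49 > 15
  After event 13: stock=31 > 15
Alert events: [8, 9, 10]. Count = 3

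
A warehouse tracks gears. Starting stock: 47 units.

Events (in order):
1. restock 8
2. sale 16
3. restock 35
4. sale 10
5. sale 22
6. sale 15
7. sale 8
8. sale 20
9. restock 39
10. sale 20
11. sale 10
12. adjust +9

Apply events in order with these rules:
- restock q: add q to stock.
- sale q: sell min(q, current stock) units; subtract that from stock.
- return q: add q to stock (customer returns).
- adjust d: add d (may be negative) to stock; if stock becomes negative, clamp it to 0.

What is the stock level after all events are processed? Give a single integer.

Processing events:
Start: stock = 47
  Event 1 (restock 8): 47 + 8 = 55
  Event 2 (sale 16): sell min(16,55)=16. stock: 55 - 16 = 39. total_sold = 16
  Event 3 (restock 35): 39 + 35 = 74
  Event 4 (sale 10): sell min(10,74)=10. stock: 74 - 10 = 64. total_sold = 26
  Event 5 (sale 22): sell min(22,64)=22. stock: 64 - 22 = 42. total_sold = 48
  Event 6 (sale 15): sell min(15,42)=15. stock: 42 - 15 = 27. total_sold = 63
  Event 7 (sale 8): sell min(8,27)=8. stock: 27 - 8 = 19. total_sold = 71
  Event 8 (sale 20): sell min(20,19)=19. stock: 19 - 19 = 0. total_sold = 90
  Event 9 (restock 39): 0 + 39 = 39
  Event 10 (sale 20): sell min(20,39)=20. stock: 39 - 20 = 19. total_sold = 110
  Event 11 (sale 10): sell min(10,19)=10. stock: 19 - 10 = 9. total_sold = 120
  Event 12 (adjust +9): 9 + 9 = 18
Final: stock = 18, total_sold = 120

Answer: 18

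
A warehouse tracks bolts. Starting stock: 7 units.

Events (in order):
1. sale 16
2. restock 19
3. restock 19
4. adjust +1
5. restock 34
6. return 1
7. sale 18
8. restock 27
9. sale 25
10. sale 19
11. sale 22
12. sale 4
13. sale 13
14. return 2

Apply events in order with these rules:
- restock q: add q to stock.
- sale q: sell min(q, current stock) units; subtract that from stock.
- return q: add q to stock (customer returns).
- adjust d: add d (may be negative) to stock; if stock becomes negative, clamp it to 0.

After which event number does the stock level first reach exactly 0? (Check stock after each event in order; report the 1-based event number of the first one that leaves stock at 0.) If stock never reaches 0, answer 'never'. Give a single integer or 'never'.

Answer: 1

Derivation:
Processing events:
Start: stock = 7
  Event 1 (sale 16): sell min(16,7)=7. stock: 7 - 7 = 0. total_sold = 7
  Event 2 (restock 19): 0 + 19 = 19
  Event 3 (restock 19): 19 + 19 = 38
  Event 4 (adjust +1): 38 + 1 = 39
  Event 5 (restock 34): 39 + 34 = 73
  Event 6 (return 1): 73 + 1 = 74
  Event 7 (sale 18): sell min(18,74)=18. stock: 74 - 18 = 56. total_sold = 25
  Event 8 (restock 27): 56 + 27 = 83
  Event 9 (sale 25): sell min(25,83)=25. stock: 83 - 25 = 58. total_sold = 50
  Event 10 (sale 19): sell min(19,58)=19. stock: 58 - 19 = 39. total_sold = 69
  Event 11 (sale 22): sell min(22,39)=22. stock: 39 - 22 = 17. total_sold = 91
  Event 12 (sale 4): sell min(4,17)=4. stock: 17 - 4 = 13. total_sold = 95
  Event 13 (sale 13): sell min(13,13)=13. stock: 13 - 13 = 0. total_sold = 108
  Event 14 (return 2): 0 + 2 = 2
Final: stock = 2, total_sold = 108

First zero at event 1.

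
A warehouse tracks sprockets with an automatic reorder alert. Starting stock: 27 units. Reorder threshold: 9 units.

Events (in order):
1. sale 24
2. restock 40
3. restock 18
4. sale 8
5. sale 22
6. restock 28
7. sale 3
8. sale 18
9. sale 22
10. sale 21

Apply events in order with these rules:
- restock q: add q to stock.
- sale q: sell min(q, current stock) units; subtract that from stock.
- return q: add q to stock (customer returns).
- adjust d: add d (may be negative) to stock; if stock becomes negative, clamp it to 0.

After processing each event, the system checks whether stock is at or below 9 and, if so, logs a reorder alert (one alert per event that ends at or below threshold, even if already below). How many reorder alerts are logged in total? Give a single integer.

Answer: 2

Derivation:
Processing events:
Start: stock = 27
  Event 1 (sale 24): sell min(24,27)=24. stock: 27 - 24 = 3. total_sold = 24
  Event 2 (restock 40): 3 + 40 = 43
  Event 3 (restock 18): 43 + 18 = 61
  Event 4 (sale 8): sell min(8,61)=8. stock: 61 - 8 = 53. total_sold = 32
  Event 5 (sale 22): sell min(22,53)=22. stock: 53 - 22 = 31. total_sold = 54
  Event 6 (restock 28): 31 + 28 = 59
  Event 7 (sale 3): sell min(3,59)=3. stock: 59 - 3 = 56. total_sold = 57
  Event 8 (sale 18): sell min(18,56)=18. stock: 56 - 18 = 38. total_sold = 75
  Event 9 (sale 22): sell min(22,38)=22. stock: 38 - 22 = 16. total_sold = 97
  Event 10 (sale 21): sell min(21,16)=16. stock: 16 - 16 = 0. total_sold = 113
Final: stock = 0, total_sold = 113

Checking against threshold 9:
  After event 1: stock=3 <= 9 -> ALERT
  After event 2: stock=43 > 9
  After event 3: stock=61 > 9
  After event 4: stock=53 > 9
  After event 5: stock=31 > 9
  After event 6: stock=59 > 9
  After event 7: stock=56 > 9
  After event 8: stock=38 > 9
  After event 9: stock=16 > 9
  After event 10: stock=0 <= 9 -> ALERT
Alert events: [1, 10]. Count = 2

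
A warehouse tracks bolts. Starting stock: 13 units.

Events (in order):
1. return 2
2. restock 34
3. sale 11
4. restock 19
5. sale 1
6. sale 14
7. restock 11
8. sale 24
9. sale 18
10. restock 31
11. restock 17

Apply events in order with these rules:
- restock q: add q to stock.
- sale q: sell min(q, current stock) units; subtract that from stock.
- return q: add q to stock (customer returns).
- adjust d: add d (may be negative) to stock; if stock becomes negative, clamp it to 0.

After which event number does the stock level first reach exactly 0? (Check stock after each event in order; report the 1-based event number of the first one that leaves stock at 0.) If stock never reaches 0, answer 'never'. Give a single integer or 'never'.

Answer: never

Derivation:
Processing events:
Start: stock = 13
  Event 1 (return 2): 13 + 2 = 15
  Event 2 (restock 34): 15 + 34 = 49
  Event 3 (sale 11): sell min(11,49)=11. stock: 49 - 11 = 38. total_sold = 11
  Event 4 (restock 19): 38 + 19 = 57
  Event 5 (sale 1): sell min(1,57)=1. stock: 57 - 1 = 56. total_sold = 12
  Event 6 (sale 14): sell min(14,56)=14. stock: 56 - 14 = 42. total_sold = 26
  Event 7 (restock 11): 42 + 11 = 53
  Event 8 (sale 24): sell min(24,53)=24. stock: 53 - 24 = 29. total_sold = 50
  Event 9 (sale 18): sell min(18,29)=18. stock: 29 - 18 = 11. total_sold = 68
  Event 10 (restock 31): 11 + 31 = 42
  Event 11 (restock 17): 42 + 17 = 59
Final: stock = 59, total_sold = 68

Stock never reaches 0.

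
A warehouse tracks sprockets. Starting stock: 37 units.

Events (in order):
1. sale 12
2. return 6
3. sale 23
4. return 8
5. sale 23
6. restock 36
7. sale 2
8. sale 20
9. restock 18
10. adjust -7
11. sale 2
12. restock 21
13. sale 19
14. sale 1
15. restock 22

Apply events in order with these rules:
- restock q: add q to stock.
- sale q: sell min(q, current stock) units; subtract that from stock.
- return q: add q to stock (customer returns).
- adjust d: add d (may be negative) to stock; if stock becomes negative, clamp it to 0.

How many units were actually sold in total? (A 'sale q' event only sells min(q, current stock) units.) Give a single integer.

Answer: 95

Derivation:
Processing events:
Start: stock = 37
  Event 1 (sale 12): sell min(12,37)=12. stock: 37 - 12 = 25. total_sold = 12
  Event 2 (return 6): 25 + 6 = 31
  Event 3 (sale 23): sell min(23,31)=23. stock: 31 - 23 = 8. total_sold = 35
  Event 4 (return 8): 8 + 8 = 16
  Event 5 (sale 23): sell min(23,16)=16. stock: 16 - 16 = 0. total_sold = 51
  Event 6 (restock 36): 0 + 36 = 36
  Event 7 (sale 2): sell min(2,36)=2. stock: 36 - 2 = 34. total_sold = 53
  Event 8 (sale 20): sell min(20,34)=20. stock: 34 - 20 = 14. total_sold = 73
  Event 9 (restock 18): 14 + 18 = 32
  Event 10 (adjust -7): 32 + -7 = 25
  Event 11 (sale 2): sell min(2,25)=2. stock: 25 - 2 = 23. total_sold = 75
  Event 12 (restock 21): 23 + 21 = 44
  Event 13 (sale 19): sell min(19,44)=19. stock: 44 - 19 = 25. total_sold = 94
  Event 14 (sale 1): sell min(1,25)=1. stock: 25 - 1 = 24. total_sold = 95
  Event 15 (restock 22): 24 + 22 = 46
Final: stock = 46, total_sold = 95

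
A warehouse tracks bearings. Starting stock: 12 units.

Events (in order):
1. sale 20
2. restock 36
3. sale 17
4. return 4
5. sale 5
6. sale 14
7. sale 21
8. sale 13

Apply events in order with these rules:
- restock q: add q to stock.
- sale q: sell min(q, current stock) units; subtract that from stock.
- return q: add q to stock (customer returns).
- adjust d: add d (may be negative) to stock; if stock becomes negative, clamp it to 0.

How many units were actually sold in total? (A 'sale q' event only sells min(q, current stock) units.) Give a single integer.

Answer: 52

Derivation:
Processing events:
Start: stock = 12
  Event 1 (sale 20): sell min(20,12)=12. stock: 12 - 12 = 0. total_sold = 12
  Event 2 (restock 36): 0 + 36 = 36
  Event 3 (sale 17): sell min(17,36)=17. stock: 36 - 17 = 19. total_sold = 29
  Event 4 (return 4): 19 + 4 = 23
  Event 5 (sale 5): sell min(5,23)=5. stock: 23 - 5 = 18. total_sold = 34
  Event 6 (sale 14): sell min(14,18)=14. stock: 18 - 14 = 4. total_sold = 48
  Event 7 (sale 21): sell min(21,4)=4. stock: 4 - 4 = 0. total_sold = 52
  Event 8 (sale 13): sell min(13,0)=0. stock: 0 - 0 = 0. total_sold = 52
Final: stock = 0, total_sold = 52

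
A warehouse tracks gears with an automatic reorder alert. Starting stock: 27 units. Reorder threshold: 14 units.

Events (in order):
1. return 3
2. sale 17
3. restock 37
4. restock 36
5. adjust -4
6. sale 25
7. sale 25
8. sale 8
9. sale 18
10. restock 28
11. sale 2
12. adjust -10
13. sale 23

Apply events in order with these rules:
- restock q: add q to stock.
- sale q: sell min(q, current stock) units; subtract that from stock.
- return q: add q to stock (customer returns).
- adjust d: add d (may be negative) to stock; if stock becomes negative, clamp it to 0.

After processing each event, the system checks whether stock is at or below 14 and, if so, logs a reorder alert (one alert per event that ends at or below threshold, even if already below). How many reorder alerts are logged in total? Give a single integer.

Answer: 3

Derivation:
Processing events:
Start: stock = 27
  Event 1 (return 3): 27 + 3 = 30
  Event 2 (sale 17): sell min(17,30)=17. stock: 30 - 17 = 13. total_sold = 17
  Event 3 (restock 37): 13 + 37 = 50
  Event 4 (restock 36): 50 + 36 = 86
  Event 5 (adjust -4): 86 + -4 = 82
  Event 6 (sale 25): sell min(25,82)=25. stock: 82 - 25 = 57. total_sold = 42
  Event 7 (sale 25): sell min(25,57)=25. stock: 57 - 25 = 32. total_sold = 67
  Event 8 (sale 8): sell min(8,32)=8. stock: 32 - 8 = 24. total_sold = 75
  Event 9 (sale 18): sell min(18,24)=18. stock: 24 - 18 = 6. total_sold = 93
  Event 10 (restock 28): 6 + 28 = 34
  Event 11 (sale 2): sell min(2,34)=2. stock: 34 - 2 = 32. total_sold = 95
  Event 12 (adjust -10): 32 + -10 = 22
  Event 13 (sale 23): sell min(23,22)=22. stock: 22 - 22 = 0. total_sold = 117
Final: stock = 0, total_sold = 117

Checking against threshold 14:
  After event 1: stock=30 > 14
  After event 2: stock=13 <= 14 -> ALERT
  After event 3: stock=50 > 14
  After event 4: stock=86 > 14
  After event 5: stock=82 > 14
  After event 6: stock=57 > 14
  After event 7: stock=32 > 14
  After event 8: stock=24 > 14
  After event 9: stock=6 <= 14 -> ALERT
  After event 10: stock=34 > 14
  After event 11: stock=32 > 14
  After event 12: stock=22 > 14
  After event 13: stock=0 <= 14 -> ALERT
Alert events: [2, 9, 13]. Count = 3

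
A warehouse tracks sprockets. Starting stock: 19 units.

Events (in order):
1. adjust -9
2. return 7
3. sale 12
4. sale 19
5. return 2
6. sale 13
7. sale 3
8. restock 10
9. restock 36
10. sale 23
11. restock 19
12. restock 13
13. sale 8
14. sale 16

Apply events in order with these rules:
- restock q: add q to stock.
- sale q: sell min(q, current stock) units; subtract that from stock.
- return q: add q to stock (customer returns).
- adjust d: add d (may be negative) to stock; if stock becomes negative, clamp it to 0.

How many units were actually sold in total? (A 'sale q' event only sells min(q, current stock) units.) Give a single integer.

Processing events:
Start: stock = 19
  Event 1 (adjust -9): 19 + -9 = 10
  Event 2 (return 7): 10 + 7 = 17
  Event 3 (sale 12): sell min(12,17)=12. stock: 17 - 12 = 5. total_sold = 12
  Event 4 (sale 19): sell min(19,5)=5. stock: 5 - 5 = 0. total_sold = 17
  Event 5 (return 2): 0 + 2 = 2
  Event 6 (sale 13): sell min(13,2)=2. stock: 2 - 2 = 0. total_sold = 19
  Event 7 (sale 3): sell min(3,0)=0. stock: 0 - 0 = 0. total_sold = 19
  Event 8 (restock 10): 0 + 10 = 10
  Event 9 (restock 36): 10 + 36 = 46
  Event 10 (sale 23): sell min(23,46)=23. stock: 46 - 23 = 23. total_sold = 42
  Event 11 (restock 19): 23 + 19 = 42
  Event 12 (restock 13): 42 + 13 = 55
  Event 13 (sale 8): sell min(8,55)=8. stock: 55 - 8 = 47. total_sold = 50
  Event 14 (sale 16): sell min(16,47)=16. stock: 47 - 16 = 31. total_sold = 66
Final: stock = 31, total_sold = 66

Answer: 66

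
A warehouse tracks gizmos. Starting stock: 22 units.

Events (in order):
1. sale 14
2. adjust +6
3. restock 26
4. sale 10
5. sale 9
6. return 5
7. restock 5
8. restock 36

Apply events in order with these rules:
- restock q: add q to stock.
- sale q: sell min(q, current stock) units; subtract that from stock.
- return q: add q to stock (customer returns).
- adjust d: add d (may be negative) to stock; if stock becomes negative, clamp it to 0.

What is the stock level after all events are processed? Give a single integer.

Processing events:
Start: stock = 22
  Event 1 (sale 14): sell min(14,22)=14. stock: 22 - 14 = 8. total_sold = 14
  Event 2 (adjust +6): 8 + 6 = 14
  Event 3 (restock 26): 14 + 26 = 40
  Event 4 (sale 10): sell min(10,40)=10. stock: 40 - 10 = 30. total_sold = 24
  Event 5 (sale 9): sell min(9,30)=9. stock: 30 - 9 = 21. total_sold = 33
  Event 6 (return 5): 21 + 5 = 26
  Event 7 (restock 5): 26 + 5 = 31
  Event 8 (restock 36): 31 + 36 = 67
Final: stock = 67, total_sold = 33

Answer: 67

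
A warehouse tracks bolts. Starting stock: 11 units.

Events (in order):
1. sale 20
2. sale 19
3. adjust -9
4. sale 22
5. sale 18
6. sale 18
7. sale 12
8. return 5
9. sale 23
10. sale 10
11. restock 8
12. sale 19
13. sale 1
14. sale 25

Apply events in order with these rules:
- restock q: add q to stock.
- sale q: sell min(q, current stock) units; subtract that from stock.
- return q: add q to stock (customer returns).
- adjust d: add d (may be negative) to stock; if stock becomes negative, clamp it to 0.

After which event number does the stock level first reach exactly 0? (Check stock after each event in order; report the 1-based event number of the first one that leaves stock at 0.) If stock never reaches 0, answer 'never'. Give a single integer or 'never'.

Processing events:
Start: stock = 11
  Event 1 (sale 20): sell min(20,11)=11. stock: 11 - 11 = 0. total_sold = 11
  Event 2 (sale 19): sell min(19,0)=0. stock: 0 - 0 = 0. total_sold = 11
  Event 3 (adjust -9): 0 + -9 = 0 (clamped to 0)
  Event 4 (sale 22): sell min(22,0)=0. stock: 0 - 0 = 0. total_sold = 11
  Event 5 (sale 18): sell min(18,0)=0. stock: 0 - 0 = 0. total_sold = 11
  Event 6 (sale 18): sell min(18,0)=0. stock: 0 - 0 = 0. total_sold = 11
  Event 7 (sale 12): sell min(12,0)=0. stock: 0 - 0 = 0. total_sold = 11
  Event 8 (return 5): 0 + 5 = 5
  Event 9 (sale 23): sell min(23,5)=5. stock: 5 - 5 = 0. total_sold = 16
  Event 10 (sale 10): sell min(10,0)=0. stock: 0 - 0 = 0. total_sold = 16
  Event 11 (restock 8): 0 + 8 = 8
  Event 12 (sale 19): sell min(19,8)=8. stock: 8 - 8 = 0. total_sold = 24
  Event 13 (sale 1): sell min(1,0)=0. stock: 0 - 0 = 0. total_sold = 24
  Event 14 (sale 25): sell min(25,0)=0. stock: 0 - 0 = 0. total_sold = 24
Final: stock = 0, total_sold = 24

First zero at event 1.

Answer: 1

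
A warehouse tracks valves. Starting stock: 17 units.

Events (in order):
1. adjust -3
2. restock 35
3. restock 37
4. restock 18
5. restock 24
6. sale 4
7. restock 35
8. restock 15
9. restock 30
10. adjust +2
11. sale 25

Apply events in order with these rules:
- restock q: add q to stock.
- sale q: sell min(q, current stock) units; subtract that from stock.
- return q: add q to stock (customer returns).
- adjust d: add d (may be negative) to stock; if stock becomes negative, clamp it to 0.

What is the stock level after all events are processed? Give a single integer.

Processing events:
Start: stock = 17
  Event 1 (adjust -3): 17 + -3 = 14
  Event 2 (restock 35): 14 + 35 = 49
  Event 3 (restock 37): 49 + 37 = 86
  Event 4 (restock 18): 86 + 18 = 104
  Event 5 (restock 24): 104 + 24 = 128
  Event 6 (sale 4): sell min(4,128)=4. stock: 128 - 4 = 124. total_sold = 4
  Event 7 (restock 35): 124 + 35 = 159
  Event 8 (restock 15): 159 + 15 = 174
  Event 9 (restock 30): 174 + 30 = 204
  Event 10 (adjust +2): 204 + 2 = 206
  Event 11 (sale 25): sell min(25,206)=25. stock: 206 - 25 = 181. total_sold = 29
Final: stock = 181, total_sold = 29

Answer: 181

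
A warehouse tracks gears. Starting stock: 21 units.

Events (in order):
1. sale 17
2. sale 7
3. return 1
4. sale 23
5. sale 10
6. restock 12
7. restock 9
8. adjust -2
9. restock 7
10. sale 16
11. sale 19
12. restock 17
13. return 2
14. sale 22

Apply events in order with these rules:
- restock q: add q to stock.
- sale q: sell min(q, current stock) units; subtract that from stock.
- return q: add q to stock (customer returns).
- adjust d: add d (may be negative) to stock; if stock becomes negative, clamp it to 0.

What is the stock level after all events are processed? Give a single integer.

Answer: 0

Derivation:
Processing events:
Start: stock = 21
  Event 1 (sale 17): sell min(17,21)=17. stock: 21 - 17 = 4. total_sold = 17
  Event 2 (sale 7): sell min(7,4)=4. stock: 4 - 4 = 0. total_sold = 21
  Event 3 (return 1): 0 + 1 = 1
  Event 4 (sale 23): sell min(23,1)=1. stock: 1 - 1 = 0. total_sold = 22
  Event 5 (sale 10): sell min(10,0)=0. stock: 0 - 0 = 0. total_sold = 22
  Event 6 (restock 12): 0 + 12 = 12
  Event 7 (restock 9): 12 + 9 = 21
  Event 8 (adjust -2): 21 + -2 = 19
  Event 9 (restock 7): 19 + 7 = 26
  Event 10 (sale 16): sell min(16,26)=16. stock: 26 - 16 = 10. total_sold = 38
  Event 11 (sale 19): sell min(19,10)=10. stock: 10 - 10 = 0. total_sold = 48
  Event 12 (restock 17): 0 + 17 = 17
  Event 13 (return 2): 17 + 2 = 19
  Event 14 (sale 22): sell min(22,19)=19. stock: 19 - 19 = 0. total_sold = 67
Final: stock = 0, total_sold = 67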